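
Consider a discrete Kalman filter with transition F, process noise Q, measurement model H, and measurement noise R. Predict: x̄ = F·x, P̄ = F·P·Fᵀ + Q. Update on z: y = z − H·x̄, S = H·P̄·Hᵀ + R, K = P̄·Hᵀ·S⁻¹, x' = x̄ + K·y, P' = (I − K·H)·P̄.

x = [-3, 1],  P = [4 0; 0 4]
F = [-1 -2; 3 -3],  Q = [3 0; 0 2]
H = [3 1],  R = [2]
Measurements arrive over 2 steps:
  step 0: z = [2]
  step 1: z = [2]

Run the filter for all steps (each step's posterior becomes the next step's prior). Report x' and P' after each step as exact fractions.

step 0: x̄ = F·x = [1, -12]
step 0: P̄ = F·P·Fᵀ + Q = [23 12; 12 74]
step 0: y = z − H·x̄ = [11]
step 0: S = H·P̄·Hᵀ + R = [355]
step 0: K = P̄·Hᵀ·S⁻¹ = [81/355; 22/71]
step 0: x' = x̄ + K·y = [1246/355, -610/71]
step 0: P' = (I − K·H)·P̄ = [1604/355 -930/71; -930/71 2834/71]
step 1: x̄ = F·x = [4854/355, 12888/355]
step 1: P̄ = F·P·Fᵀ + Q = [40749/355 94158/355; 94158/355 226376/355]
step 1: y = z − H·x̄ = [-5348/71]
step 1: S = H·P̄·Hᵀ + R = [231755/71]
step 1: K = P̄·Hᵀ·S⁻¹ = [43281/231755; 20354/46351]
step 1: x' = x̄ + K·y = [-91254/231755, 747968/231755]
step 1: P' = (I − K·H)·P̄ = [218478/231755 -568872/231755; -568872/231755 1910156/231755]

step 0: x' = [1246/355, -610/71], P' = [1604/355 -930/71; -930/71 2834/71]
step 1: x' = [-91254/231755, 747968/231755], P' = [218478/231755 -568872/231755; -568872/231755 1910156/231755]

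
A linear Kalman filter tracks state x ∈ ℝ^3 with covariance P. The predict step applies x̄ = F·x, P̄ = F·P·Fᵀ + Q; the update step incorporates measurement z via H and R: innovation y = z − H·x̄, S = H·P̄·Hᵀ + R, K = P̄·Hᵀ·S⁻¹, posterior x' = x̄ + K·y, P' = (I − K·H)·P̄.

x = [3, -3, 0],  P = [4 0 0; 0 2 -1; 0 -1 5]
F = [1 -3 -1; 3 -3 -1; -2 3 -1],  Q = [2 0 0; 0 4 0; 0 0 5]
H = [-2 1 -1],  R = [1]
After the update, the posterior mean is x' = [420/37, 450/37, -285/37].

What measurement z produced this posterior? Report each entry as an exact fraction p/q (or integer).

z = [-3]

x̄ = F·x = [12, 18, -15]
P̄ = F·P·Fᵀ + Q = [23 29 -21; 29 57 -37; -21 -37 50]
S = H·P̄·Hᵀ + R = [74]
K = P̄·Hᵀ·S⁻¹ = [2/37; 18/37; -45/74]
x' − x̄ = [-24/37, -216/37, 270/37] = K·y
y = (KᵀK)⁻¹·Kᵀ·(x' − x̄) = [-12]
z = y + H·x̄ = [-12] + [9] = [-3]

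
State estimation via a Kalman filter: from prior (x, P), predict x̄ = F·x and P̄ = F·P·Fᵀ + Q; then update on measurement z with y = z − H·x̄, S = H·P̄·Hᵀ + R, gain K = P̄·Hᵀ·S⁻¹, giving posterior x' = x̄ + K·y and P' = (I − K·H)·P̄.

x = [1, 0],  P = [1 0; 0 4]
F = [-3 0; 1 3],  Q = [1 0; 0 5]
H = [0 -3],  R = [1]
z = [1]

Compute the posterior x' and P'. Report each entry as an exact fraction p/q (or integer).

x̄ = F·x = [-3, 1]
P̄ = F·P·Fᵀ + Q = [10 -3; -3 42]
y = z − H·x̄ = [4]
S = H·P̄·Hᵀ + R = [379]
K = P̄·Hᵀ·S⁻¹ = [9/379; -126/379]
x' = x̄ + K·y = [-1101/379, -125/379]
P' = (I − K·H)·P̄ = [3709/379 -3/379; -3/379 42/379]

x' = [-1101/379, -125/379]
P' = [3709/379 -3/379; -3/379 42/379]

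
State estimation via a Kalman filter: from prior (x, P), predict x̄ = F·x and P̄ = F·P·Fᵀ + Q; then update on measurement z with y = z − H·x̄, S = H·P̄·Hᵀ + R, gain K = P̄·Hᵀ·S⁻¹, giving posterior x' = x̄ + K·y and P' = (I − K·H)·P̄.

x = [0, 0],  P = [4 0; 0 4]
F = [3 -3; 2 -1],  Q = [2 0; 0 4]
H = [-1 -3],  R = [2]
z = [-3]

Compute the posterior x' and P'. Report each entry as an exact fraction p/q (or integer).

x' = [273/254, 81/127]
P' = [1117/127 -342/127; -342/127 132/127]

x̄ = F·x = [0, 0]
P̄ = F·P·Fᵀ + Q = [74 36; 36 24]
y = z − H·x̄ = [-3]
S = H·P̄·Hᵀ + R = [508]
K = P̄·Hᵀ·S⁻¹ = [-91/254; -27/127]
x' = x̄ + K·y = [273/254, 81/127]
P' = (I − K·H)·P̄ = [1117/127 -342/127; -342/127 132/127]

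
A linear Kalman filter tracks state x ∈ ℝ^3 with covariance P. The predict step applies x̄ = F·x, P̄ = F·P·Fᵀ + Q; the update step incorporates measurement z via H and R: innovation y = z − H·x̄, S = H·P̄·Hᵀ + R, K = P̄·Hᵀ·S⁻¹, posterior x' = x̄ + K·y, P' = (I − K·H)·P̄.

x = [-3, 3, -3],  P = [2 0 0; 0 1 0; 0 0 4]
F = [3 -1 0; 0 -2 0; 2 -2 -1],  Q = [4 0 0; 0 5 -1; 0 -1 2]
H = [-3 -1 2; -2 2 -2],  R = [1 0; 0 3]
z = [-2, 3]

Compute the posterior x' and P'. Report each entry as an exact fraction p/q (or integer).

x' = [-30774/25879, -120070/25879, -18523/3697]
P' = [11562/25879 37689/25879 4755/3697; 37689/25879 190508/25879 21458/3697; 4755/3697 21458/3697 18041/3697]

x̄ = F·x = [-12, -6, -9]
P̄ = F·P·Fᵀ + Q = [23 2 14; 2 9 3; 14 3 18]
y = z − H·x̄ = [-26, -27]
S = H·P̄·Hᵀ + R = [121 86; 86 275]
K = P̄·Hᵀ·S⁻¹ = [-5805/25879 -4772/25879; -3163/25879 1742/25879; 359/3697 -892/3697]
x' = x̄ + K·y = [-30774/25879, -120070/25879, -18523/3697]
P' = (I − K·H)·P̄ = [11562/25879 37689/25879 4755/3697; 37689/25879 190508/25879 21458/3697; 4755/3697 21458/3697 18041/3697]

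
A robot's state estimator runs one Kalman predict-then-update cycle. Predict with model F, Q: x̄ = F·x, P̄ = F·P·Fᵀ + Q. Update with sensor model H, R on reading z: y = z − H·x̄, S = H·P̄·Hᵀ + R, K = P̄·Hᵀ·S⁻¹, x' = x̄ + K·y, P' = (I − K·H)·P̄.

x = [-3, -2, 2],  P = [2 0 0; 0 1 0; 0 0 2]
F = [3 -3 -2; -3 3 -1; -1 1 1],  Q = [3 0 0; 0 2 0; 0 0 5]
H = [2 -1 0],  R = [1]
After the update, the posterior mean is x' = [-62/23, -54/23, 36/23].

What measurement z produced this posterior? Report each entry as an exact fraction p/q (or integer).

x̄ = F·x = [-7, 1, 3]
P̄ = F·P·Fᵀ + Q = [38 -23 -13; -23 31 7; -13 7 10]
S = H·P̄·Hᵀ + R = [276]
K = P̄·Hᵀ·S⁻¹ = [33/92; -77/276; -11/92]
x' − x̄ = [99/23, -77/23, -33/23] = K·y
y = (KᵀK)⁻¹·Kᵀ·(x' − x̄) = [12]
z = y + H·x̄ = [12] + [-15] = [-3]

z = [-3]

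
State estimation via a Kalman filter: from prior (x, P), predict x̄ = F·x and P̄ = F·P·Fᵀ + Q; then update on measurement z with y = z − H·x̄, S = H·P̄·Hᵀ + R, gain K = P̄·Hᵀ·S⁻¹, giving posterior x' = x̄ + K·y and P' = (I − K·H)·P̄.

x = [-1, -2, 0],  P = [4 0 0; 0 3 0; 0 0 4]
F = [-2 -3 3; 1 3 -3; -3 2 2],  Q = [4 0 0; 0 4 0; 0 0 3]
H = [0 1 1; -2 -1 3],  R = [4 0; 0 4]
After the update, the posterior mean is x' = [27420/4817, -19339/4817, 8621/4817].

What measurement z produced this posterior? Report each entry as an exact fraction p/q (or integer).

z = [-2, -2]

x̄ = F·x = [8, -7, -1]
P̄ = F·P·Fᵀ + Q = [83 -71 30; -71 71 -18; 30 -18 67]
S = H·P̄·Hᵀ + R = [106 176; 176 474]
K = P̄·Hᵀ·S⁻¹ = [-9277/9634 3343/9634; 11065/9634 -3763/9634; -2379/9634 4115/9634]
x' − x̄ = [-11116/4817, 14380/4817, 13438/4817] = K·y
y = (KᵀK)⁻¹·Kᵀ·(x' − x̄) = [6, 10]
z = y + H·x̄ = [6, 10] + [-8, -12] = [-2, -2]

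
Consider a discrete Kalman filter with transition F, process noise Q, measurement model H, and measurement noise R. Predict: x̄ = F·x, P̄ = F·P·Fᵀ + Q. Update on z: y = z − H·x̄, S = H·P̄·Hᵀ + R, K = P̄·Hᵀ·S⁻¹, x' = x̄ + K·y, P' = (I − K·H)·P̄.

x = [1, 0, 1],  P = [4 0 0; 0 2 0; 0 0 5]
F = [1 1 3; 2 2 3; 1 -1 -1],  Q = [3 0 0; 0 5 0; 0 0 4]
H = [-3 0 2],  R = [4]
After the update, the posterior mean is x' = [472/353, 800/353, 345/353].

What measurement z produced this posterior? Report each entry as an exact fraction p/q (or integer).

z = [-2]

x̄ = F·x = [4, 5, 0]
P̄ = F·P·Fᵀ + Q = [54 57 -13; 57 74 -11; -13 -11 15]
S = H·P̄·Hᵀ + R = [706]
K = P̄·Hᵀ·S⁻¹ = [-94/353; -193/706; 69/706]
x' − x̄ = [-940/353, -965/353, 345/353] = K·y
y = (KᵀK)⁻¹·Kᵀ·(x' − x̄) = [10]
z = y + H·x̄ = [10] + [-12] = [-2]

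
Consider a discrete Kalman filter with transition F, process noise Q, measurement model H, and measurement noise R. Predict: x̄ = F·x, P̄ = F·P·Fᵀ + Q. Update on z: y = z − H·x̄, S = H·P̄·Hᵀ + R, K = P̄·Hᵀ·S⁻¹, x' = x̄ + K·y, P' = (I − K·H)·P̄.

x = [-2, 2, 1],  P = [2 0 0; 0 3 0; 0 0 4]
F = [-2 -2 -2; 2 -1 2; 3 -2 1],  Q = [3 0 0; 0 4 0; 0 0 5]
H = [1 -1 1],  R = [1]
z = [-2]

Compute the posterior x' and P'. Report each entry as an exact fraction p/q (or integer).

x' = [89/78, -427/78, -677/78]
P' = [641/78 -277/78 -869/78; -277/78 1889/78 2143/78; -869/78 2143/78 3017/78]

x̄ = F·x = [-2, -4, -9]
P̄ = F·P·Fᵀ + Q = [39 -18 -8; -18 31 26; -8 26 39]
y = z − H·x̄ = [5]
S = H·P̄·Hᵀ + R = [78]
K = P̄·Hᵀ·S⁻¹ = [49/78; -23/78; 5/78]
x' = x̄ + K·y = [89/78, -427/78, -677/78]
P' = (I − K·H)·P̄ = [641/78 -277/78 -869/78; -277/78 1889/78 2143/78; -869/78 2143/78 3017/78]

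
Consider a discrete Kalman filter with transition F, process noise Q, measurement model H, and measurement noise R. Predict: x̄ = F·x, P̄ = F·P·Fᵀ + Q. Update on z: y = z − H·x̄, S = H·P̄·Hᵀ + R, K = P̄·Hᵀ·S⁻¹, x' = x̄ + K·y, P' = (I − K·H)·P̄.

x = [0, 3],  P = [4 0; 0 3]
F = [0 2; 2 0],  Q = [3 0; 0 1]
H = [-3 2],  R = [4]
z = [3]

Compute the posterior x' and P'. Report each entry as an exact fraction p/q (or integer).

x' = [33/23, 238/69]
P' = [120/23 170/23; 170/23 2363/207]

x̄ = F·x = [6, 0]
P̄ = F·P·Fᵀ + Q = [15 0; 0 17]
y = z − H·x̄ = [21]
S = H·P̄·Hᵀ + R = [207]
K = P̄·Hᵀ·S⁻¹ = [-5/23; 34/207]
x' = x̄ + K·y = [33/23, 238/69]
P' = (I − K·H)·P̄ = [120/23 170/23; 170/23 2363/207]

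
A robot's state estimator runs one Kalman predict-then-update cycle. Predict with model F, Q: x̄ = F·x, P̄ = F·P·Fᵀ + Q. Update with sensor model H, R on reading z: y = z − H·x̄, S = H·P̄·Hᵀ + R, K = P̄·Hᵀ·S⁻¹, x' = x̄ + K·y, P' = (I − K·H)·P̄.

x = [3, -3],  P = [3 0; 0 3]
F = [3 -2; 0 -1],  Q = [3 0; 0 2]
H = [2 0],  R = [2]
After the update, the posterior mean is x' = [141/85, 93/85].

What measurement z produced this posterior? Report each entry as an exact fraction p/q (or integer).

x̄ = F·x = [15, 3]
P̄ = F·P·Fᵀ + Q = [42 6; 6 5]
S = H·P̄·Hᵀ + R = [170]
K = P̄·Hᵀ·S⁻¹ = [42/85; 6/85]
x' − x̄ = [-1134/85, -162/85] = K·y
y = (KᵀK)⁻¹·Kᵀ·(x' − x̄) = [-27]
z = y + H·x̄ = [-27] + [30] = [3]

z = [3]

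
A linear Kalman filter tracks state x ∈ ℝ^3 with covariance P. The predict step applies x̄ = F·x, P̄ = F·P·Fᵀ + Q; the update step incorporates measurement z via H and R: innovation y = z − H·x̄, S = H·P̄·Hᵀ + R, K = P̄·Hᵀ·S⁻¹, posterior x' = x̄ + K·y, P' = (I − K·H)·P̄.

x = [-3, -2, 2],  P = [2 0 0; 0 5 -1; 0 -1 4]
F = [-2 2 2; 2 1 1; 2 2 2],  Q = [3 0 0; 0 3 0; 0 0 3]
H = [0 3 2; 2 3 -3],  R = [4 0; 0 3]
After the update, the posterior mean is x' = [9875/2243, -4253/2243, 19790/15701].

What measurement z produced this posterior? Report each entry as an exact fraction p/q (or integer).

x̄ = F·x = [6, -6, -6]
P̄ = F·P·Fᵀ + Q = [39 6 20; 6 18 22; 20 22 39]
S = H·P̄·Hᵀ + R = [586 -22; -22 108]
K = P̄·Hᵀ·S⁻¹ = [252/2243 799/2243; 378/2243 77/2243; 7655/31402 -1639/31402]
x' − x̄ = [-3583/2243, 9205/2243, 113996/15701] = K·y
y = (KᵀK)⁻¹·Kᵀ·(x' − x̄) = [27, -13]
z = y + H·x̄ = [27, -13] + [-30, 12] = [-3, -1]

z = [-3, -1]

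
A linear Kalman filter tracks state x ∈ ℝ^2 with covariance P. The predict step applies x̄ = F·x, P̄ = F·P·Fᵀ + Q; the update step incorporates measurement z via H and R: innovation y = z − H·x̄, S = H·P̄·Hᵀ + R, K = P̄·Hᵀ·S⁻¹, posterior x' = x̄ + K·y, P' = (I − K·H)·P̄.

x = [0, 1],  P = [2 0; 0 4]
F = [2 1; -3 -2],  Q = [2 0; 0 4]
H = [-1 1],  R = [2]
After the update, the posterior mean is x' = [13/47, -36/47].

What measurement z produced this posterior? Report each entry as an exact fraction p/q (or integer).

z = [-1]

x̄ = F·x = [1, -2]
P̄ = F·P·Fᵀ + Q = [14 -20; -20 38]
S = H·P̄·Hᵀ + R = [94]
K = P̄·Hᵀ·S⁻¹ = [-17/47; 29/47]
x' − x̄ = [-34/47, 58/47] = K·y
y = (KᵀK)⁻¹·Kᵀ·(x' − x̄) = [2]
z = y + H·x̄ = [2] + [-3] = [-1]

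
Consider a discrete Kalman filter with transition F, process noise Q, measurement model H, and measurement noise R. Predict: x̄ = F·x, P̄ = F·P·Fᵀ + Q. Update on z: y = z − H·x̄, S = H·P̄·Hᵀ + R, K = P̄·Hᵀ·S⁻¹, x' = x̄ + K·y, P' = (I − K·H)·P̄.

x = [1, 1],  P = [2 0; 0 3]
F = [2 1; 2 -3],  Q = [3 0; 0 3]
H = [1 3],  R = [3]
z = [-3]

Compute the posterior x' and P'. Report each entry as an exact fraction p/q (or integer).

x̄ = F·x = [3, -1]
P̄ = F·P·Fᵀ + Q = [14 -1; -1 38]
y = z − H·x̄ = [-3]
S = H·P̄·Hᵀ + R = [353]
K = P̄·Hᵀ·S⁻¹ = [11/353; 113/353]
x' = x̄ + K·y = [1026/353, -692/353]
P' = (I − K·H)·P̄ = [4821/353 -1596/353; -1596/353 645/353]

x' = [1026/353, -692/353]
P' = [4821/353 -1596/353; -1596/353 645/353]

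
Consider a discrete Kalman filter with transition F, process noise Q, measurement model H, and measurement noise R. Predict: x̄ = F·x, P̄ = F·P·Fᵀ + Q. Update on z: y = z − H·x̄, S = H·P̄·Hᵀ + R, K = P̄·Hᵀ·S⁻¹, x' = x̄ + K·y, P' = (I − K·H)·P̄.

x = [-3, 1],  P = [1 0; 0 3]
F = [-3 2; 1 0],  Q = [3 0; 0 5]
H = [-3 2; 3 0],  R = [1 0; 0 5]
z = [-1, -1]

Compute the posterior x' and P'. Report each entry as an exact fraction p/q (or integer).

x̄ = F·x = [11, -3]
P̄ = F·P·Fᵀ + Q = [24 -3; -3 6]
y = z − H·x̄ = [38, -34]
S = H·P̄·Hᵀ + R = [277 -234; -234 221]
K = P̄·Hᵀ·S⁻¹ = [-30/497 1692/6461; 195/497 2421/6461]
x' = x̄ + K·y = [-1277/6461, -5367/6461]
P' = (I − K·H)·P̄ = [2820/6461 4035/6461; 4035/6461 7320/6461]

x' = [-1277/6461, -5367/6461]
P' = [2820/6461 4035/6461; 4035/6461 7320/6461]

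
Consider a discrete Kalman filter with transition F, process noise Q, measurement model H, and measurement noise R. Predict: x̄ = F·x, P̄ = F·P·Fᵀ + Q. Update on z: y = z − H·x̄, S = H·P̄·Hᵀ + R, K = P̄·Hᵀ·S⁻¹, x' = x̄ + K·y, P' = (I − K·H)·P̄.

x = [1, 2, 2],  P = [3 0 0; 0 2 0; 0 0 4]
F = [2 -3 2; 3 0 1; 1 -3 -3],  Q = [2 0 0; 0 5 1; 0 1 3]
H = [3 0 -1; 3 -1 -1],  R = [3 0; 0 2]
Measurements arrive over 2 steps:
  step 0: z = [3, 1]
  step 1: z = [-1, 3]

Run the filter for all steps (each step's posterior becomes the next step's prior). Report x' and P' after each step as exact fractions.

step 0: x' = [-16361/6703, 15577/6703, -70542/6703], P' = [40098/6703 7914/6703 113298/6703; 7914/6703 28388/6703 6534/6703; 113298/6703 6534/6703 337350/6703]
step 1: x' = [192819544/199003247, -912093397/398006494, 1191945355/398006494], P' = [850636960/199003247 -236974416/199003247 2614531026/199003247; -236974416/199003247 1608366485/398006494 -2405550015/398006494; 2614531026/199003247 -2405550015/398006494 17140906677/398006494]

step 0: x̄ = F·x = [0, 5, -11]
step 0: P̄ = F·P·Fᵀ + Q = [48 26 0; 26 36 -2; 0 -2 60]
step 0: y = z − H·x̄ = [-8, -5]
step 0: S = H·P̄·Hᵀ + R = [495 412; 412 370]
step 0: K = P̄·Hᵀ·S⁻¹ = [2332/6703 -459/6703; 5736/6703 -5590/6703; 848/6703 -1995/6703]
step 0: x' = x̄ + K·y = [-16361/6703, 15577/6703, -70542/6703]
step 0: P' = (I − K·H)·P̄ = [40098/6703 7914/6703 113298/6703; 7914/6703 28388/6703 6534/6703; 113298/6703 6534/6703 337350/6703]
step 1: x̄ = F·x = [-220537/6703, -119625/6703, 148534/6703]
step 1: P̄ = F·P·Fᵀ + Q = [2511698/6703 1730844/6703 -2193228/6703; 1730844/6703 1411535/6703 -1882265/6703; -2193228/6703 -1882265/6703 2742189/6703]
step 1: y = z − H·x̄ = [803442/6703, 710629/6703]
step 1: S = H·P̄·Hᵀ + R = [38526948/6703 31432042/6703; 31432042/6703 25782186/6703]
step 1: K = P̄·Hᵀ·S⁻¹ = [-20873382/199003247 87177135/199003247; 327901173/398006494 -312331483/398006494; -484573507/398006494 475914747/398006494]
step 1: x' = x̄ + K·y = [192819544/199003247, -912093397/398006494, 1191945355/398006494]
step 1: P' = (I − K·H)·P̄ = [850636960/199003247 -236974416/199003247 2614531026/199003247; -236974416/199003247 1608366485/398006494 -2405550015/398006494; 2614531026/199003247 -2405550015/398006494 17140906677/398006494]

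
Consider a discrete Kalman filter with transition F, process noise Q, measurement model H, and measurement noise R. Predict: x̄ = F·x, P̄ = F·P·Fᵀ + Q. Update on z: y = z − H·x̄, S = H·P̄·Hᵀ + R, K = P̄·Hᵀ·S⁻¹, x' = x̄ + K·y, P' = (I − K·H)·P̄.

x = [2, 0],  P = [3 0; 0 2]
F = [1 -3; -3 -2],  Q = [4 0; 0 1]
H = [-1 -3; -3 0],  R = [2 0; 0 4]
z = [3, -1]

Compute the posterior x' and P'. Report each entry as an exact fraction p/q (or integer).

x̄ = F·x = [2, -6]
P̄ = F·P·Fᵀ + Q = [25 3; 3 36]
y = z − H·x̄ = [-13, 5]
S = H·P̄·Hᵀ + R = [369 102; 102 229]
K = P̄·Hᵀ·S⁻¹ = [-136/74097 -8069/24699; -8167/24699 889/8233]
x' = x̄ + K·y = [28927/74097, -28688/24699]
P' = (I − K·H)·P̄ = [32276/74097 -3556/24699; -3556/24699 2210/8233]

x' = [28927/74097, -28688/24699]
P' = [32276/74097 -3556/24699; -3556/24699 2210/8233]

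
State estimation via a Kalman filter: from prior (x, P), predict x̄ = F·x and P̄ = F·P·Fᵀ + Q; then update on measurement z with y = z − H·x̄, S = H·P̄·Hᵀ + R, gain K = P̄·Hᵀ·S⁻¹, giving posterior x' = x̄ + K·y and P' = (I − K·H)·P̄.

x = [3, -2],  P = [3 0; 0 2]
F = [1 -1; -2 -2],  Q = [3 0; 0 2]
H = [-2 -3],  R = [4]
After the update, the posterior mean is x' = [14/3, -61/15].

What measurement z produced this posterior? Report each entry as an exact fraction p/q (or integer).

x̄ = F·x = [5, -2]
P̄ = F·P·Fᵀ + Q = [8 -2; -2 22]
S = H·P̄·Hᵀ + R = [210]
K = P̄·Hᵀ·S⁻¹ = [-1/21; -31/105]
x' − x̄ = [-1/3, -31/15] = K·y
y = (KᵀK)⁻¹·Kᵀ·(x' − x̄) = [7]
z = y + H·x̄ = [7] + [-4] = [3]

z = [3]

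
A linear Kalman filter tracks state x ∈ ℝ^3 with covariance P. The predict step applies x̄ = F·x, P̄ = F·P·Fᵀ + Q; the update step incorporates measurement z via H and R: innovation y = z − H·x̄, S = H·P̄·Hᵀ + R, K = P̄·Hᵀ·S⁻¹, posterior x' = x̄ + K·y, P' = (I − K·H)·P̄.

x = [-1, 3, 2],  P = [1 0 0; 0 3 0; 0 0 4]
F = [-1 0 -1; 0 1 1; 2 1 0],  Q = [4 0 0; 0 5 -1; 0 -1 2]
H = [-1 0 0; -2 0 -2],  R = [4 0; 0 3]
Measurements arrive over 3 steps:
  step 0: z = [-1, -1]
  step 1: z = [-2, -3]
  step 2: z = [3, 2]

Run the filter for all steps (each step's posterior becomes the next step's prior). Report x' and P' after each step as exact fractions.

step 0: x̄ = F·x = [-1, 5, 1]
step 0: P̄ = F·P·Fᵀ + Q = [9 -4 -2; -4 12 2; -2 2 9]
step 0: y = z − H·x̄ = [-2, -1]
step 0: S = H·P̄·Hᵀ + R = [13 14; 14 59]
step 0: K = P̄·Hᵀ·S⁻¹ = [-335/571 -56/571; 180/571 -4/571; 314/571 -210/571]
step 0: x' = x̄ + K·y = [155/571, 2499/571, 153/571]
step 0: P' = (I − K·H)·P̄ = [1340/571 -720/571 -1256/571; -720/571 6148/571 726/571; -1256/571 726/571 1571/571]
step 1: x̄ = F·x = [-308/571, 2652/571, 2809/571]
step 1: P̄ = F·P·Fᵀ + Q = [2683/571 -321/571 -174/571; -321/571 12026/571 2351/571; -174/571 2351/571 9770/571]
step 1: y = z − H·x̄ = [-1450/571, 3289/571]
step 1: S = H·P̄·Hᵀ + R = [4967/571 5018/571; 5018/571 50133/571]
step 1: K = P̄·Hᵀ·S⁻¹ = [-191465/391997 -20072/391997; 63863/391997 -38138/391997; 183938/391997 -168476/391997]
step 1: x' = x̄ + K·y = [159146/391997, 1438772/391997, 490879/391997]
step 1: P' = (I − K·H)·P̄ = [765860/391997 -255452/391997 -735752/391997; -255452/391997 7948889/391997 312659/391997; -735752/391997 312659/391997 988466/391997]
step 2: x̄ = F·x = [-650025/391997, 1929651/391997, 1757064/391997]
step 2: P̄ = F·P·Fᵀ + Q = [1850810/391997 -309921/391997 -117423/391997; -309921/391997 11522658/391997 5887143/391997; -117423/391997 5887143/391997 10774515/391997]
step 2: y = z − H·x̄ = [525966/391997, 2998072/391997]
step 2: S = H·P̄·Hᵀ + R = [3418798/391997 3466774/391997; 3466774/391997 50737907/391997]
step 2: K = P̄·Hᵀ·S⁻¹ = [-104449401/205925215 -6933548/205925215; 138762999/411850430 -50012139/205925215; 203698641/411850430 -93464961/205925215]
step 2: x' = x̄ + K·y = [-534648601/205925215, 724281342/205925215, 344845443/205925215]
step 2: P' = (I − K·H)·P̄ = [417797604/205925215 -277525998/205925215 -407397282/205925215; -277525998/205925215 9150301857/411850430 705088413/411850430; -407397282/205925215 705088413/411850430 1095189447/411850430]

step 0: x' = [155/571, 2499/571, 153/571], P' = [1340/571 -720/571 -1256/571; -720/571 6148/571 726/571; -1256/571 726/571 1571/571]
step 1: x' = [159146/391997, 1438772/391997, 490879/391997], P' = [765860/391997 -255452/391997 -735752/391997; -255452/391997 7948889/391997 312659/391997; -735752/391997 312659/391997 988466/391997]
step 2: x' = [-534648601/205925215, 724281342/205925215, 344845443/205925215], P' = [417797604/205925215 -277525998/205925215 -407397282/205925215; -277525998/205925215 9150301857/411850430 705088413/411850430; -407397282/205925215 705088413/411850430 1095189447/411850430]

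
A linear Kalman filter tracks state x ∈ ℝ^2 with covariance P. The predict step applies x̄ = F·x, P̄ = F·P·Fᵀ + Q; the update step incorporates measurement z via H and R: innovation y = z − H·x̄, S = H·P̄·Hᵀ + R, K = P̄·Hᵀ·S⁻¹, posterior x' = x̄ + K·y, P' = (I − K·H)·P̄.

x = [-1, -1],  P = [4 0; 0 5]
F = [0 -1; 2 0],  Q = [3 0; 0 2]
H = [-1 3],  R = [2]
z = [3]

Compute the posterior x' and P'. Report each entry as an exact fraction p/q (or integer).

x' = [23/43, 49/43]
P' = [328/43 108/43; 108/43 45/43]

x̄ = F·x = [1, -2]
P̄ = F·P·Fᵀ + Q = [8 0; 0 18]
y = z − H·x̄ = [10]
S = H·P̄·Hᵀ + R = [172]
K = P̄·Hᵀ·S⁻¹ = [-2/43; 27/86]
x' = x̄ + K·y = [23/43, 49/43]
P' = (I − K·H)·P̄ = [328/43 108/43; 108/43 45/43]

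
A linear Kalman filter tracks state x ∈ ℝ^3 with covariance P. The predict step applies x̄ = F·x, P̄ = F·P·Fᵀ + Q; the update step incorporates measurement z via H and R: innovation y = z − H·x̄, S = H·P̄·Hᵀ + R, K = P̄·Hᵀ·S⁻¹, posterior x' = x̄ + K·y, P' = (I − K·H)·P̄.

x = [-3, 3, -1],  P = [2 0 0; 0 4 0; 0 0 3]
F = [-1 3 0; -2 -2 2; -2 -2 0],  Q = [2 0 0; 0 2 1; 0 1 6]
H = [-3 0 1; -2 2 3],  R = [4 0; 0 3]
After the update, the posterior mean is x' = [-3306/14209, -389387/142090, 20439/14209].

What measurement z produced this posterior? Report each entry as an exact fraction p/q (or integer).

x̄ = F·x = [12, -2, 0]
P̄ = F·P·Fᵀ + Q = [40 -20 -20; -20 38 25; -20 25 30]
S = H·P̄·Hᵀ + R = [514 720; 720 1285]
K = P̄·Hᵀ·S⁻¹ = [-5030/14209 828/14209; -5659/28418 18487/71045; -1395/14209 2772/14209]
x' − x̄ = [-173814/14209, -105207/142090, 20439/14209] = K·y
y = (KᵀK)⁻¹·Kᵀ·(x' − x̄) = [39, 27]
z = y + H·x̄ = [39, 27] + [-36, -28] = [3, -1]

z = [3, -1]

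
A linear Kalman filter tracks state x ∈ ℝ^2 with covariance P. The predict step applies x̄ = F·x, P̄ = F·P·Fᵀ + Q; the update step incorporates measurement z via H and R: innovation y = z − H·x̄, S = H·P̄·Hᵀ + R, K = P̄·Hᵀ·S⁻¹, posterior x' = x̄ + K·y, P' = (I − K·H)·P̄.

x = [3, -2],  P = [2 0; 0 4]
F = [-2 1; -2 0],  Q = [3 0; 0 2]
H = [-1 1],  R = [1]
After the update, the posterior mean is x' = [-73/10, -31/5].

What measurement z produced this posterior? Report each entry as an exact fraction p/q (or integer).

z = [1]

x̄ = F·x = [-8, -6]
P̄ = F·P·Fᵀ + Q = [15 8; 8 10]
S = H·P̄·Hᵀ + R = [10]
K = P̄·Hᵀ·S⁻¹ = [-7/10; 1/5]
x' − x̄ = [7/10, -1/5] = K·y
y = (KᵀK)⁻¹·Kᵀ·(x' − x̄) = [-1]
z = y + H·x̄ = [-1] + [2] = [1]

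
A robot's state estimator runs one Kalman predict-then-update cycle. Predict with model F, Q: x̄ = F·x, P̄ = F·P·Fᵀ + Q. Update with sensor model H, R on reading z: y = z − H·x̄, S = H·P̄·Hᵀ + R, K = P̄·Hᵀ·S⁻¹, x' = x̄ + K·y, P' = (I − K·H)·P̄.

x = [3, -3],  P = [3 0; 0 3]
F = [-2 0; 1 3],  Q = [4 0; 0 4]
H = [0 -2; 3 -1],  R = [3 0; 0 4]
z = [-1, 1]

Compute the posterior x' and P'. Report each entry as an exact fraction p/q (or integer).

x' = [1719/9743, 1732/9743]
P' = [4922/9743 2250/9743; 2250/9743 7062/9743]

x̄ = F·x = [-6, -6]
P̄ = F·P·Fᵀ + Q = [16 -6; -6 34]
y = z − H·x̄ = [-13, 13]
S = H·P̄·Hᵀ + R = [139 104; 104 218]
K = P̄·Hᵀ·S⁻¹ = [-1500/9743 3129/9743; -4708/9743 -78/9743]
x' = x̄ + K·y = [1719/9743, 1732/9743]
P' = (I − K·H)·P̄ = [4922/9743 2250/9743; 2250/9743 7062/9743]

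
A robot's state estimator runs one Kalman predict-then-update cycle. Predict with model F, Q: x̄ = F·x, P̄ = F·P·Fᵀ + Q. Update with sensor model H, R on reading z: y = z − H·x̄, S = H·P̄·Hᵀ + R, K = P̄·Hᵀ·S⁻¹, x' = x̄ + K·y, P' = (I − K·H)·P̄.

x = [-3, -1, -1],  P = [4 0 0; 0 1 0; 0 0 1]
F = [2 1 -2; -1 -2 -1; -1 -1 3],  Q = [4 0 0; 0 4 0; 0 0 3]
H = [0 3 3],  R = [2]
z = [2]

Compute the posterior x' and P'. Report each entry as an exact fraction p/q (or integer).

x̄ = F·x = [-5, 6, 1]
P̄ = F·P·Fᵀ + Q = [25 -8 -15; -8 13 3; -15 3 17]
y = z − H·x̄ = [-19]
S = H·P̄·Hᵀ + R = [326]
K = P̄·Hᵀ·S⁻¹ = [-69/326; 24/163; 30/163]
x' = x̄ + K·y = [-319/326, 522/163, -407/163]
P' = (I − K·H)·P̄ = [3389/326 352/163 -375/163; 352/163 967/163 -951/163; -375/163 -951/163 971/163]

x' = [-319/326, 522/163, -407/163]
P' = [3389/326 352/163 -375/163; 352/163 967/163 -951/163; -375/163 -951/163 971/163]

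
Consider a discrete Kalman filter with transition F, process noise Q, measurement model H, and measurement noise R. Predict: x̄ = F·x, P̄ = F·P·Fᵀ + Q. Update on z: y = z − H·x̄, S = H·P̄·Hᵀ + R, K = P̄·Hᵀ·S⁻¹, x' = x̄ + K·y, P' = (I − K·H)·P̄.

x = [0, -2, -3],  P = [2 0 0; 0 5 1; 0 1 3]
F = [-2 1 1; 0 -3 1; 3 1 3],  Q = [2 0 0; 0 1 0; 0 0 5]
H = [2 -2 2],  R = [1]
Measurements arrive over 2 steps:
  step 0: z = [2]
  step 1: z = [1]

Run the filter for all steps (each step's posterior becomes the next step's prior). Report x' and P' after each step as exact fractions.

step 0: x' = [-645/769, -3373/769, -1979/769], P' = [8980/769 594/769 -8346/769; 594/769 12903/769 12238/769; -8346/769 12238/769 20665/769]
step 1: x' = [12399410/3387553, 933218/260581, 1402369/3387553], P' = [246659054/3387553 11170632/260581 -101196462/3387553; 11170632/260581 7074085/260581 -4111270/260581; -101196462/3387553 -4111270/260581 48160873/3387553]

step 0: x̄ = F·x = [-5, 3, -11]
step 0: P̄ = F·P·Fᵀ + Q = [20 -14 6; -14 43 -14; 6 -14 61]
step 0: y = z − H·x̄ = [40]
step 0: S = H·P̄·Hᵀ + R = [769]
step 0: K = P̄·Hᵀ·S⁻¹ = [80/769; -142/769; 162/769]
step 0: x' = x̄ + K·y = [-645/769, -3373/769, -1979/769]
step 0: P' = (I − K·H)·P̄ = [8980/769 594/769 -8346/769; 594/769 12903/769 12238/769; -8346/769 12238/769 20665/769]
step 1: x̄ = F·x = [-4062/769, 8140/769, -11245/769]
step 1: P̄ = F·P·Fᵀ + Q = [126510/769 -22264/769 95602/769; -22264/769 64133/769 -105002/769; 95602/769 -105002/769 210317/769]
step 1: y = z − H·x̄ = [47663/769]
step 1: S = H·P̄·Hᵀ + R = [3387553/769]
step 1: K = P̄·Hᵀ·S⁻¹ = [488752/3387553; -29446/260581; 821842/3387553]
step 1: x' = x̄ + K·y = [12399410/3387553, 933218/260581, 1402369/3387553]
step 1: P' = (I − K·H)·P̄ = [246659054/3387553 11170632/260581 -101196462/3387553; 11170632/260581 7074085/260581 -4111270/260581; -101196462/3387553 -4111270/260581 48160873/3387553]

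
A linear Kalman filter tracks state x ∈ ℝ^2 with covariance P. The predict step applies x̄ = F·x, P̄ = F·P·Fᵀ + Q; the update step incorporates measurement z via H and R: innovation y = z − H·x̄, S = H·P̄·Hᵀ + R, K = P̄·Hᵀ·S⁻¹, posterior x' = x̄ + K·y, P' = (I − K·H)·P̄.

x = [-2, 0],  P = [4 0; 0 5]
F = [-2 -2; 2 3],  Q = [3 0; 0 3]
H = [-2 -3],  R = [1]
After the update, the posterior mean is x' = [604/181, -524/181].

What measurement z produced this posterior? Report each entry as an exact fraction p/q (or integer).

x̄ = F·x = [4, -4]
P̄ = F·P·Fᵀ + Q = [39 -46; -46 64]
S = H·P̄·Hᵀ + R = [181]
K = P̄·Hᵀ·S⁻¹ = [60/181; -100/181]
x' − x̄ = [-120/181, 200/181] = K·y
y = (KᵀK)⁻¹·Kᵀ·(x' − x̄) = [-2]
z = y + H·x̄ = [-2] + [4] = [2]

z = [2]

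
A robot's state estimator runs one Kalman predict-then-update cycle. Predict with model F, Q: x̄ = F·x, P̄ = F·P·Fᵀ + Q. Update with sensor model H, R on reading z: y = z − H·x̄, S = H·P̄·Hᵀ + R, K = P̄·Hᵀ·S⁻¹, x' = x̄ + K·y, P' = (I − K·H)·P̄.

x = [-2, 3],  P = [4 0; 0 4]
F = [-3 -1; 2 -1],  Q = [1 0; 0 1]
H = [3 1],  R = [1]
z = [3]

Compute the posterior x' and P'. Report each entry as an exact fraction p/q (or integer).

x̄ = F·x = [3, -7]
P̄ = F·P·Fᵀ + Q = [41 -20; -20 21]
y = z − H·x̄ = [1]
S = H·P̄·Hᵀ + R = [271]
K = P̄·Hᵀ·S⁻¹ = [103/271; -39/271]
x' = x̄ + K·y = [916/271, -1936/271]
P' = (I − K·H)·P̄ = [502/271 -1403/271; -1403/271 4170/271]

x' = [916/271, -1936/271]
P' = [502/271 -1403/271; -1403/271 4170/271]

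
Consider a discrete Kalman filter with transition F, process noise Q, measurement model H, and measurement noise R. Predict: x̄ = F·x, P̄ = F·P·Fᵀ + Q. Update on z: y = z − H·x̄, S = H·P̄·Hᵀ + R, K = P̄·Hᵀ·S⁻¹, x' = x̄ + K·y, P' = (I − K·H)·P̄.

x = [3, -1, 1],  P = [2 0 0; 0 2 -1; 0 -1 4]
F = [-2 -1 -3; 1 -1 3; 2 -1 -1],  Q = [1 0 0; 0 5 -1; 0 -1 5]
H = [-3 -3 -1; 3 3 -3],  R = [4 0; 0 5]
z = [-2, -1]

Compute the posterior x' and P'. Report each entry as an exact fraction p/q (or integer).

x' = [-339271/40011, 357247/40011, 36398/40011]
P' = [1603378/40011 -1600120/40011 4558/40011; -1600120/40011 1607965/40011 905/40011; 4558/40011 905/40011 21643/40011]

x̄ = F·x = [-8, 7, 6]
P̄ = F·P·Fᵀ + Q = [41 -38 2; -38 51 -5; 2 -5 17]
y = z − H·x̄ = [1, 20]
S = H·P̄·Hᵀ + R = [147 -111; -111 356]
K = P̄·Hᵀ·S⁻¹ = [-3583/40011 -260/13337; -6110/40011 1388/13337; -9508/40011 -3236/13337]
x' = x̄ + K·y = [-339271/40011, 357247/40011, 36398/40011]
P' = (I − K·H)·P̄ = [1603378/40011 -1600120/40011 4558/40011; -1600120/40011 1607965/40011 905/40011; 4558/40011 905/40011 21643/40011]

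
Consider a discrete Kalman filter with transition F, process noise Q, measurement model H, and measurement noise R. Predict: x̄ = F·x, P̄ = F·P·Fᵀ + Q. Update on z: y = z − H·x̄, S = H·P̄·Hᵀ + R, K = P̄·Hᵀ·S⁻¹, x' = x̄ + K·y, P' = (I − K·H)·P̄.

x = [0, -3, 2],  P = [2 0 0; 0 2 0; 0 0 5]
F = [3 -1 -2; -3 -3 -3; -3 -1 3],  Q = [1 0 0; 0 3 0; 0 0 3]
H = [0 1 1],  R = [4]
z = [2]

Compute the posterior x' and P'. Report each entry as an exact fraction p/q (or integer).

x̄ = F·x = [-1, 3, 9]
P̄ = F·P·Fᵀ + Q = [41 18 -46; 18 84 -21; -46 -21 68]
y = z − H·x̄ = [-10]
S = H·P̄·Hᵀ + R = [114]
K = P̄·Hᵀ·S⁻¹ = [-14/57; 21/38; 47/114]
x' = x̄ + K·y = [83/57, -48/19, 278/57]
P' = (I − K·H)·P̄ = [1945/57 636/19 -1964/57; 636/19 1869/38 -1785/38; -1964/57 -1785/38 5543/114]

x' = [83/57, -48/19, 278/57]
P' = [1945/57 636/19 -1964/57; 636/19 1869/38 -1785/38; -1964/57 -1785/38 5543/114]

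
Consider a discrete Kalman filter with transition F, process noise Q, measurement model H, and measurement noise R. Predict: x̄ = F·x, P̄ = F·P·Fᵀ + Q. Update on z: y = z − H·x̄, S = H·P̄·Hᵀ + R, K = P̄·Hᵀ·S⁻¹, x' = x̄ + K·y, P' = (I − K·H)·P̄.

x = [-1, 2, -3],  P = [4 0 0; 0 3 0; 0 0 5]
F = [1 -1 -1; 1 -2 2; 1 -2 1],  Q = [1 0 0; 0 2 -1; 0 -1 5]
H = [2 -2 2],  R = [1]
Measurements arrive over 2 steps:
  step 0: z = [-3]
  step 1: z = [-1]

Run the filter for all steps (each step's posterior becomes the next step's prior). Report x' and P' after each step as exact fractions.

step 0: x̄ = F·x = [0, -11, -8]
step 0: P̄ = F·P·Fᵀ + Q = [13 0 5; 0 38 25; 5 25 26]
step 0: y = z − H·x̄ = [-9]
step 0: S = H·P̄·Hᵀ + R = [149]
step 0: K = P̄·Hᵀ·S⁻¹ = [36/149; -26/149; 12/149]
step 0: x' = x̄ + K·y = [-324/149, -1405/149, -1300/149]
step 0: P' = (I − K·H)·P̄ = [641/149 936/149 313/149; 936/149 4986/149 4037/149; 313/149 4037/149 3730/149]
step 1: x̄ = F·x = [2381/149, -114/149, 1186/149]
step 1: P̄ = F·P·Fᵀ + Q = [15082/149 658/149 8112/149; 658/149 1015/149 869/149; 8112/149 869/149 5794/149]
step 1: y = z − H·x̄ = [-7511/149]
step 1: S = H·P̄·Hᵀ + R = [140393/149]
step 1: K = P̄·Hᵀ·S⁻¹ = [45072/140393; 1024/140393; 26074/140393]
step 1: x' = x̄ + K·y = [-28591/140393, -159034/140393, -196884/140393]
step 1: P' = (I − K·H)·P̄ = [576658/140393 310234/140393 -243888/140393; 310234/140393 949331/140393 639609/140393; -243888/140393 639609/140393 896534/140393]

step 0: x' = [-324/149, -1405/149, -1300/149], P' = [641/149 936/149 313/149; 936/149 4986/149 4037/149; 313/149 4037/149 3730/149]
step 1: x' = [-28591/140393, -159034/140393, -196884/140393], P' = [576658/140393 310234/140393 -243888/140393; 310234/140393 949331/140393 639609/140393; -243888/140393 639609/140393 896534/140393]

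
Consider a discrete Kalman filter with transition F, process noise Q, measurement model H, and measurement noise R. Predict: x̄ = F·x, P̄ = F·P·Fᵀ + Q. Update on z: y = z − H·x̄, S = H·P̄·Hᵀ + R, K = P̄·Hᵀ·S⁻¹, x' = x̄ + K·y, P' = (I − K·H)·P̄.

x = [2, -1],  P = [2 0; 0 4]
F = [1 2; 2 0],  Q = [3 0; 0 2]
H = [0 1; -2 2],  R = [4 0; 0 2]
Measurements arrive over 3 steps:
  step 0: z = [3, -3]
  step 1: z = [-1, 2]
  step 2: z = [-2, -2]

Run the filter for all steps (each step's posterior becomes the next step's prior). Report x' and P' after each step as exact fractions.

step 0: x' = [1245/293, 841/293], P' = [915/293 784/293; 784/293 796/293]
step 1: x' = [2294/45837, 44801/45837], P' = [166600/45837 143596/45837; 143596/45837 142156/45837]
step 2: x' = [-4796874/7993561, -13059318/7993561], P' = [29726613/7993561 25666168/7993561; 25666168/7993561 25367148/7993561]

step 0: x̄ = F·x = [0, 4]
step 0: P̄ = F·P·Fᵀ + Q = [21 4; 4 10]
step 0: y = z − H·x̄ = [-1, -11]
step 0: S = H·P̄·Hᵀ + R = [14 12; 12 94]
step 0: K = P̄·Hᵀ·S⁻¹ = [196/293 -131/293; 199/293 12/293]
step 0: x' = x̄ + K·y = [1245/293, 841/293]
step 0: P' = (I − K·H)·P̄ = [915/293 784/293; 784/293 796/293]
step 1: x̄ = F·x = [2927/293, 2490/293]
step 1: P̄ = F·P·Fᵀ + Q = [8114/293 4966/293; 4966/293 4246/293]
step 1: y = z − H·x̄ = [-2783/293, 1460/293]
step 1: S = H·P̄·Hᵀ + R = [5418/293 -1440/293; -1440/293 10298/293]
step 1: K = P̄·Hᵀ·S⁻¹ = [35899/45837 -2556/5093; 35539/45837 -160/5093]
step 1: x' = x̄ + K·y = [2294/45837, 44801/45837]
step 1: P' = (I − K·H)·P̄ = [166600/45837 143596/45837; 143596/45837 142156/45837]
step 2: x̄ = F·x = [30632/15279, 4588/45837]
step 2: P̄ = F·P·Fᵀ + Q = [160791/5093 302528/15279; 302528/15279 758074/45837]
step 2: y = z − H·x̄ = [-96262/45837, 82942/45837]
step 2: S = H·P̄·Hᵀ + R = [941422/45837 -299020/45837; -299020/45837 1651774/45837]
step 2: K = P̄·Hᵀ·S⁻¹ = [6416542/7993561 -4060445/7993561; 6341787/7993561 -299020/7993561]
step 2: x' = x̄ + K·y = [-4796874/7993561, -13059318/7993561]
step 2: P' = (I − K·H)·P̄ = [29726613/7993561 25666168/7993561; 25666168/7993561 25367148/7993561]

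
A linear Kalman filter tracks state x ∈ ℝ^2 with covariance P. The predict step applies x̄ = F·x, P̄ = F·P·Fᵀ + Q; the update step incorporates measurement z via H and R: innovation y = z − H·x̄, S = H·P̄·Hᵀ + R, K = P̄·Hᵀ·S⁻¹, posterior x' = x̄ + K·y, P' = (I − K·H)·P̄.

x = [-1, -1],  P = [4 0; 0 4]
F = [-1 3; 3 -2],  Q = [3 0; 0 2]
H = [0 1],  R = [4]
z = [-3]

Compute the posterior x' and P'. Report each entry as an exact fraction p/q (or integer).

x̄ = F·x = [-2, -1]
P̄ = F·P·Fᵀ + Q = [43 -36; -36 54]
y = z − H·x̄ = [-2]
S = H·P̄·Hᵀ + R = [58]
K = P̄·Hᵀ·S⁻¹ = [-18/29; 27/29]
x' = x̄ + K·y = [-22/29, -83/29]
P' = (I − K·H)·P̄ = [599/29 -72/29; -72/29 108/29]

x' = [-22/29, -83/29]
P' = [599/29 -72/29; -72/29 108/29]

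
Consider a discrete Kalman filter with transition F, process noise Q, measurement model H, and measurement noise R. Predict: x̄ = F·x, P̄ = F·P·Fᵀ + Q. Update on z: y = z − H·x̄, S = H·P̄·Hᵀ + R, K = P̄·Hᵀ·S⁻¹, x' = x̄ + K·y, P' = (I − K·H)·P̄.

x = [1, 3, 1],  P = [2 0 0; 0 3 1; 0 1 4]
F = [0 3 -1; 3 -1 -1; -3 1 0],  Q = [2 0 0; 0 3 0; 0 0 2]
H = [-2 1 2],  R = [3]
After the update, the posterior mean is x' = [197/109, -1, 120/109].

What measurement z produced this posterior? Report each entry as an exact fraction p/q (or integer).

x̄ = F·x = [8, -1, 0]
P̄ = F·P·Fᵀ + Q = [27 -7 8; -7 30 -22; 8 -22 23]
S = H·P̄·Hᵀ + R = [109]
K = P̄·Hᵀ·S⁻¹ = [-45/109; 0; 8/109]
x' − x̄ = [-675/109, 0, 120/109] = K·y
y = (KᵀK)⁻¹·Kᵀ·(x' − x̄) = [15]
z = y + H·x̄ = [15] + [-17] = [-2]

z = [-2]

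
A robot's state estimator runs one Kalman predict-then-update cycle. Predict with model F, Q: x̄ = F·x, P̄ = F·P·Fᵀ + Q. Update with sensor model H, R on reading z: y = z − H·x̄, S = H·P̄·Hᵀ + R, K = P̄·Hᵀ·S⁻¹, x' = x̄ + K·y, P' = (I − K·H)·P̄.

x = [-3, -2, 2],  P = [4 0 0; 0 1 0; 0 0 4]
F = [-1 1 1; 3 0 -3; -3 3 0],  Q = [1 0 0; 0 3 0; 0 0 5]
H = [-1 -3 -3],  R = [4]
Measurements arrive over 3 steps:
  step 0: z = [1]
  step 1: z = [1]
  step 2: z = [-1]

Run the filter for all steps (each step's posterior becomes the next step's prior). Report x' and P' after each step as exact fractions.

step 0: x' = [767/437, -3579/437, 165/23], P' = [4081/437 -8907/437 396/23; -8907/437 24126/437 -1107/23; 396/23 -1107/23 979/23]
step 1: x' = [474667/405811, -1587312/405811, 1289286/405811], P' = [36120457/7304598 -12934471/1217433 21946913/2434866; -12934471/1217433 12312701/405811 -10827842/405811; 21946913/2434866 -10827842/405811 19472231/811622]
step 2: x' = [-10141659269/67767214663, 12080228307/67767214663, 13239767073/67767214663], P' = [251876650909/67767214663 -490587893004/67767214663 409005634101/67767214663; -490587893004/67767214663 1424223051618/67767214663 -1252294345566/67767214663; 409005634101/67767214663 -1252294345566/67767214663 1136873293691/67767214663]

step 0: x̄ = F·x = [3, -15, 3]
step 0: P̄ = F·P·Fᵀ + Q = [10 -24 15; -24 75 -36; 15 -36 50]
step 0: y = z − H·x̄ = [-32]
step 0: S = H·P̄·Hᵀ + R = [437]
step 0: K = P̄·Hᵀ·S⁻¹ = [17/437; -93/437; -3/23]
step 0: x' = x̄ + K·y = [767/437, -3579/437, 165/23]
step 0: P' = (I − K·H)·P̄ = [4081/437 -8907/437 396/23; -8907/437 24126/437 -1107/23; 396/23 -1107/23 979/23]
step 1: x̄ = F·x = [-1211/437, -7104/437, -13038/437]
step 1: P̄ = F·P·Fᵀ + Q = [7945/437 13476/437 52392/437; 13476/437 70017/437 140121/437; 52392/437 140121/437 416374/437]
step 1: y = z − H·x̄ = [-61200/437]
step 1: S = H·P̄·Hᵀ + R = [7304598/437]
step 1: K = P̄·Hᵀ·S⁻¹ = [-205549/7304598; -107315/1217433; -573959/2434866]
step 1: x' = x̄ + K·y = [474667/405811, -1587312/405811, 1289286/405811]
step 1: P' = (I − K·H)·P̄ = [36120457/7304598 -12934471/1217433 21946913/2434866; -12934471/1217433 12312701/405811 -10827842/405811; 21946913/2434866 -10827842/405811 19472231/811622]
step 2: x̄ = F·x = [-772693/405811, -2443857/405811, -6185937/405811]
step 2: P̄ = F·P·Fᵀ + Q = [37016807/3652299 18802636/1217433 76110416/1217433; 18802636/1217433 41061962/405811 73507306/405811; 76110416/1217433 73507306/405811 417020837/811622]
step 2: y = z − H·x̄ = [-27067886/405811]
step 2: S = H·P̄·Hᵀ + R = [67767214663/7304598]
step 2: K = P̄·Hᵀ·S⁻¹ = [-1782468550/67767214663; -6299556288/67767214663; -15685619619/67767214663]
step 2: x' = x̄ + K·y = [-10141659269/67767214663, 12080228307/67767214663, 13239767073/67767214663]
step 2: P' = (I − K·H)·P̄ = [251876650909/67767214663 -490587893004/67767214663 409005634101/67767214663; -490587893004/67767214663 1424223051618/67767214663 -1252294345566/67767214663; 409005634101/67767214663 -1252294345566/67767214663 1136873293691/67767214663]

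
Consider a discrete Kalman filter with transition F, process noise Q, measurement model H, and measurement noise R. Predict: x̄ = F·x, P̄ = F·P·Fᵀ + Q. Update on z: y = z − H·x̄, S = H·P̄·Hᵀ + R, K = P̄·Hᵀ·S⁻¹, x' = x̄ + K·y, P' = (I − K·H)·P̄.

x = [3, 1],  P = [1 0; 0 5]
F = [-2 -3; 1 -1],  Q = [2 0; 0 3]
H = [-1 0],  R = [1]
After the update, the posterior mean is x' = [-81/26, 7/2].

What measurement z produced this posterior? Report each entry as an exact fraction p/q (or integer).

z = [3]

x̄ = F·x = [-9, 2]
P̄ = F·P·Fᵀ + Q = [51 13; 13 9]
S = H·P̄·Hᵀ + R = [52]
K = P̄·Hᵀ·S⁻¹ = [-51/52; -1/4]
x' − x̄ = [153/26, 3/2] = K·y
y = (KᵀK)⁻¹·Kᵀ·(x' − x̄) = [-6]
z = y + H·x̄ = [-6] + [9] = [3]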